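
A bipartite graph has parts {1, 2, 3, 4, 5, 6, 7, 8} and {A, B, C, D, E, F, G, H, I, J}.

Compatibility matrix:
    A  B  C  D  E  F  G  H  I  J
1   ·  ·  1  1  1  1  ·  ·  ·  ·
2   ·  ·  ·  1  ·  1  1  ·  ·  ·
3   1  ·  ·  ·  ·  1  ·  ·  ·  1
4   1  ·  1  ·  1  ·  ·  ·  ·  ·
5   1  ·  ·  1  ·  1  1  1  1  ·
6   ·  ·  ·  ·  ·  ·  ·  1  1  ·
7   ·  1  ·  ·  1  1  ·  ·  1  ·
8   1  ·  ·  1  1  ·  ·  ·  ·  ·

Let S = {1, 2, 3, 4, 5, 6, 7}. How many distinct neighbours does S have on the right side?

10

The union of neighbours of {1, 2, 3, 4, 5, 6, 7} is {A, B, C, D, E, F, G, H, I, J}, which has 10 elements.
Since |N(S)| = 10 ≥ |S| = 7, Hall's condition holds for this subset.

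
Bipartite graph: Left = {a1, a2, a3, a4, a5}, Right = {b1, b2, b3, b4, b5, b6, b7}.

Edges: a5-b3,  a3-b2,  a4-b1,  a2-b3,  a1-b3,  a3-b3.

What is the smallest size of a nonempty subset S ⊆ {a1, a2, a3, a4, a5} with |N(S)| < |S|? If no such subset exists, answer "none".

2

Take S = {a1, a2}. Its neighbourhood is {b3}, so |N(S)| = 1 < |S| = 2.
No single vertex violates Hall's condition since each has at least one neighbour, so 2 is the minimum.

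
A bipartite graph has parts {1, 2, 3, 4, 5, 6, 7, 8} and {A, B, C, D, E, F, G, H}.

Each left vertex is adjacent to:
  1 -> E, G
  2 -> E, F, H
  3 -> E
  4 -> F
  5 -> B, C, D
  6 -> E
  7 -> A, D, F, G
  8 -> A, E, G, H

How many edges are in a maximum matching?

7

For example, pair 1–G, 2–H, 3–E, 4–F, 5–B, 7–D, 8–A.
The set {3, 6} has only 1 neighbour ({E}), so by Hall's theorem at most 7 of the 8 left vertices can be matched.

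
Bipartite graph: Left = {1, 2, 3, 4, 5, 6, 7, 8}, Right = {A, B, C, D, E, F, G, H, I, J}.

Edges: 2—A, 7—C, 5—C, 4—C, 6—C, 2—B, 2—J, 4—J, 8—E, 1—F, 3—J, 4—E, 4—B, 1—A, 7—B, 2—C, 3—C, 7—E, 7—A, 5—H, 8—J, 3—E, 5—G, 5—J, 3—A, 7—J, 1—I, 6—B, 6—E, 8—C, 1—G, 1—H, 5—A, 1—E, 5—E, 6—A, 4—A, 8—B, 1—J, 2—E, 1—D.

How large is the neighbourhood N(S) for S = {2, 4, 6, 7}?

5

The union of neighbours of {2, 4, 6, 7} is {A, B, C, E, J}, which has 5 elements.
Since |N(S)| = 5 ≥ |S| = 4, Hall's condition holds for this subset.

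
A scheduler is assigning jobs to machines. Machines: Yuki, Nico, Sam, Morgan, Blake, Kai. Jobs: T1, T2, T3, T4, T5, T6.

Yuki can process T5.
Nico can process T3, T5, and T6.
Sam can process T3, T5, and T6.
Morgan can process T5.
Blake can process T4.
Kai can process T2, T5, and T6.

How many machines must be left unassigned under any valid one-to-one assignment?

1

For example, pair Yuki–T5, Nico–T3, Sam–T6, Blake–T4, Kai–T2.
The set {Yuki, Morgan} has only 1 neighbour ({T5}), so by Hall's theorem at most 5 of the 6 machines can be matched.
That matches 5 of the 6, leaving 1 unmatched; no matching can do better.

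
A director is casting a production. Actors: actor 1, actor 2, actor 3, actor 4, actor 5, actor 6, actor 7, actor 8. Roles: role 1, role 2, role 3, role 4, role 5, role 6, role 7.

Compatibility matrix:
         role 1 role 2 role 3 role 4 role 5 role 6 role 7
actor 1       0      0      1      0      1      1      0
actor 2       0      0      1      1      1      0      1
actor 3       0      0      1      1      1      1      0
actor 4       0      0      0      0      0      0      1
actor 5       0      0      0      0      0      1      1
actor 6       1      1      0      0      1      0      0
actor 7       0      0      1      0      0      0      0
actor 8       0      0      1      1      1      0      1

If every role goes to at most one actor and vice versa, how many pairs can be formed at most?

6

One maximum matching: actor 1→role 3, actor 2→role 4, actor 3→role 5, actor 4→role 7, actor 5→role 6, actor 6→role 1.
The set {actor 1, actor 2, actor 3, actor 4, actor 5, actor 7, actor 8} has only 5 neighbours ({role 3, role 4, role 5, role 6, role 7}), so by Hall's theorem at most 6 of the 8 actors can be matched.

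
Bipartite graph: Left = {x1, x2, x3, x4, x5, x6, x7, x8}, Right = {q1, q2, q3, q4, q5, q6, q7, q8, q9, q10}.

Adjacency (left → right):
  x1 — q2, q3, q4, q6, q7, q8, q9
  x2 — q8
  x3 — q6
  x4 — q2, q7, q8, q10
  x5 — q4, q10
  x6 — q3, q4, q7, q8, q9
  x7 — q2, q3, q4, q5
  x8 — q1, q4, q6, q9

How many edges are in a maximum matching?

8

A valid assignment of size 8: x1–q9, x2–q8, x3–q6, x4–q2, x5–q10, x6–q7, x7–q5, x8–q4.
This saturates every left vertex, so 8 is the maximum.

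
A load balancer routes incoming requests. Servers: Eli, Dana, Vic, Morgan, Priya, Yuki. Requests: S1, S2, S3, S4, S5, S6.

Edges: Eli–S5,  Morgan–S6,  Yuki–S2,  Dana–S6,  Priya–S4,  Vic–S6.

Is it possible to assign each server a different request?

The set {Dana, Vic, Morgan} has only 1 neighbour ({S6}), so by Hall's theorem at most 4 of the 6 servers can be matched.
Hence no matching covers every server.

No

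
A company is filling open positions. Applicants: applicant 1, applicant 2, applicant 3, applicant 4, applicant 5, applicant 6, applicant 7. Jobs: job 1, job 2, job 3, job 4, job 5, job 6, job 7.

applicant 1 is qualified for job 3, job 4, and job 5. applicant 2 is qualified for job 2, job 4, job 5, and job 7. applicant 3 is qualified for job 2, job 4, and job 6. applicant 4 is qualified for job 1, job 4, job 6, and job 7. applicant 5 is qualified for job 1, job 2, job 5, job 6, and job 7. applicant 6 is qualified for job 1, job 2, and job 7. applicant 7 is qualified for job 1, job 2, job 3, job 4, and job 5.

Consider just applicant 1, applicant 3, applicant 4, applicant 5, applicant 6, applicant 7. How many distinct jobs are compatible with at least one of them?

7

The union of neighbours of {applicant 1, applicant 3, applicant 4, applicant 5, applicant 6, applicant 7} is {job 1, job 2, job 3, job 4, job 5, job 6, job 7}, which has 7 elements.
Since |N(S)| = 7 ≥ |S| = 6, Hall's condition holds for this subset.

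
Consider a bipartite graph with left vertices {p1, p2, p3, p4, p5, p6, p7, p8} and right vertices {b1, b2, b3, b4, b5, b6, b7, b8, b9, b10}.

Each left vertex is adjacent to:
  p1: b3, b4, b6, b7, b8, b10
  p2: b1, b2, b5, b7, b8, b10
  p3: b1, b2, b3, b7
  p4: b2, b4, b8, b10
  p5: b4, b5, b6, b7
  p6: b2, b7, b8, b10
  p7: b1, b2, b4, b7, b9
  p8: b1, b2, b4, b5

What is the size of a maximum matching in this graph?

For example, pair p1→b8, p2→b1, p3→b3, p4→b4, p5→b6, p6→b2, p7→b7, p8→b5.
All 8 left vertices are matched, so no larger matching exists.

8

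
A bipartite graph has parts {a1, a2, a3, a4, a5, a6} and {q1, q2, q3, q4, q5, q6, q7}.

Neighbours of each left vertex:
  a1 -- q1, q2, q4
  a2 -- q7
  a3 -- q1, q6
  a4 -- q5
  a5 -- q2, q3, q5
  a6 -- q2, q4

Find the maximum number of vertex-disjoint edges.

A valid assignment of size 6: a1-q4, a2-q7, a3-q6, a4-q5, a5-q3, a6-q2.
All 6 left vertices are matched, so no larger matching exists.

6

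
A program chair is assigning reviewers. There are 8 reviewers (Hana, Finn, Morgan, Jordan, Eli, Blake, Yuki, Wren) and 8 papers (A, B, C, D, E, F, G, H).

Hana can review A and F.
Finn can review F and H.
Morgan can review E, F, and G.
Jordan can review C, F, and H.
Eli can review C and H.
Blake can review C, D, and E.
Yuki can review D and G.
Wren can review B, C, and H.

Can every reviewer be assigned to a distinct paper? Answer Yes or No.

Yes

One maximum matching: Hana–A, Finn–H, Morgan–E, Jordan–F, Eli–C, Blake–D, Yuki–G, Wren–B.
Every reviewer is matched, so this is a perfect matching.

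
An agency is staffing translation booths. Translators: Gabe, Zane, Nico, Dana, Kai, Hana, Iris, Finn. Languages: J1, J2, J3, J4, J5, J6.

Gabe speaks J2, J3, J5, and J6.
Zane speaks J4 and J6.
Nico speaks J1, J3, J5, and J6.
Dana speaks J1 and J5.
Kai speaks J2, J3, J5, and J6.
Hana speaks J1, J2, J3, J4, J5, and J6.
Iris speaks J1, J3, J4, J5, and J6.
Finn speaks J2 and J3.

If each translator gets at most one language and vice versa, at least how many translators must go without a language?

A valid assignment of size 6: Gabe–J2, Zane–J4, Nico–J3, Dana–J1, Kai–J5, Hana–J6.
The set {Gabe, Zane, Nico, Dana, Kai, Hana, Iris, Finn} has only 6 neighbours ({J1, J2, J3, J4, J5, J6}), so by Hall's theorem at most 6 of the 8 translators can be matched.
That matches 6 of the 8, leaving 2 unmatched; no matching can do better.

2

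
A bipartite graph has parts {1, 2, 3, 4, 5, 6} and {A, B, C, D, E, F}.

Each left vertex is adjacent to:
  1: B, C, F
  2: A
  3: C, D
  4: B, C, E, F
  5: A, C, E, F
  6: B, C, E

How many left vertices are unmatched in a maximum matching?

0

For example, pair 1→F, 2→A, 3→D, 4→E, 5→C, 6→B.
All 6 left vertices are matched, so no larger matching exists.
That matches 6 of the 6, leaving 0 unmatched; no matching can do better.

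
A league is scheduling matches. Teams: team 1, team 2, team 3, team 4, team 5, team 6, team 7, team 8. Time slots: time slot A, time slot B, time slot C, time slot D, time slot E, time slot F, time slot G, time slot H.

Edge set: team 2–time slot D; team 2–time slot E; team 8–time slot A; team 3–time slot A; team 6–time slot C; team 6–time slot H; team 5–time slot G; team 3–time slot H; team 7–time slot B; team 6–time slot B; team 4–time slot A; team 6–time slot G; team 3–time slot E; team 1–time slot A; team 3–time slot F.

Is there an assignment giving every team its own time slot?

The set {team 1, team 4, team 8} has only 1 neighbour ({time slot A}), so by Hall's theorem at most 6 of the 8 teams can be matched.
Hence no matching covers every team.

No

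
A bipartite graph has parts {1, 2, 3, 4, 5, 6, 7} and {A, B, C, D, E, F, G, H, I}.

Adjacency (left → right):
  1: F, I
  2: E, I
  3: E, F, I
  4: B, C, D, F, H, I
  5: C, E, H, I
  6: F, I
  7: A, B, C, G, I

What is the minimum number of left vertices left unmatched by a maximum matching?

For example, pair 1–F, 2–I, 3–E, 4–H, 5–C, 7–G.
The set {1, 2, 3, 6} has only 3 neighbours ({E, F, I}), so by Hall's theorem at most 6 of the 7 left vertices can be matched.
That matches 6 of the 7, leaving 1 unmatched; no matching can do better.

1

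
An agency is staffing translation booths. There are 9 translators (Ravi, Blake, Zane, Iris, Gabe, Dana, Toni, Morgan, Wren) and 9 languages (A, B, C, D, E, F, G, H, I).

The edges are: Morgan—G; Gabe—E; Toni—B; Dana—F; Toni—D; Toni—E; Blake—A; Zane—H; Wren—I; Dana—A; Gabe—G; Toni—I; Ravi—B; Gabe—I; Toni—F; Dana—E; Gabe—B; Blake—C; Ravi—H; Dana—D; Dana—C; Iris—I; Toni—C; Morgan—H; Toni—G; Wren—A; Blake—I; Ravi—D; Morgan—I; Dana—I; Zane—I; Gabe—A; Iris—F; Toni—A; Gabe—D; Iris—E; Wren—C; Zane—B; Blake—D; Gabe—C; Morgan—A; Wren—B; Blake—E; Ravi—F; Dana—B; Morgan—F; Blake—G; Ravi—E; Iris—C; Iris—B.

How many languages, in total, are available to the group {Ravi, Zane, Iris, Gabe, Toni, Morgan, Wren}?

9

The union of neighbours of {Ravi, Zane, Iris, Gabe, Toni, Morgan, Wren} is {A, B, C, D, E, F, G, H, I}, which has 9 elements.
Since |N(S)| = 9 ≥ |S| = 7, Hall's condition holds for this subset.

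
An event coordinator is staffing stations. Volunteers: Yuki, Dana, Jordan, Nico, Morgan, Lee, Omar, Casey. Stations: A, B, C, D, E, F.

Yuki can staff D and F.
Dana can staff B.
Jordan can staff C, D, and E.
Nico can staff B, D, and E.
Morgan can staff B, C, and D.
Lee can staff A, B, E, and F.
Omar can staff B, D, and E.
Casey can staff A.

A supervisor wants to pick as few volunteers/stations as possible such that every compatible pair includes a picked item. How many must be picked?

6

A maximum matching has 6 edges (e.g. Yuki–F, Dana–B, Jordan–E, Nico–D, Morgan–C, Lee–A).
By König's theorem the minimum vertex cover has the same size. One such cover is {A, B, C, D, E, F}.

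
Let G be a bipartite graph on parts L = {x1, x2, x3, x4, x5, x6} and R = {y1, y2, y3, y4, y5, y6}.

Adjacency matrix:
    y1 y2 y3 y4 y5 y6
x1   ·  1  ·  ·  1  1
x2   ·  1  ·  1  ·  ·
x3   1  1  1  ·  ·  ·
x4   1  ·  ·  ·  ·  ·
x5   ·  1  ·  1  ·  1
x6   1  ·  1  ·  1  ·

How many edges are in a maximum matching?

A valid assignment of size 6: x1–y5, x2–y4, x3–y2, x4–y1, x5–y6, x6–y3.
This saturates every left vertex, so 6 is the maximum.

6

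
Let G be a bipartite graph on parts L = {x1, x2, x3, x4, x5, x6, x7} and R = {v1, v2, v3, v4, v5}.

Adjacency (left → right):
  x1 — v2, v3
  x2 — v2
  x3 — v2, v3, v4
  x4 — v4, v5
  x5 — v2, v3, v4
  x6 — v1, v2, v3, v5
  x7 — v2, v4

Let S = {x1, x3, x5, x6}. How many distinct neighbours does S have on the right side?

The union of neighbours of {x1, x3, x5, x6} is {v1, v2, v3, v4, v5}, which has 5 elements.
Since |N(S)| = 5 ≥ |S| = 4, Hall's condition holds for this subset.

5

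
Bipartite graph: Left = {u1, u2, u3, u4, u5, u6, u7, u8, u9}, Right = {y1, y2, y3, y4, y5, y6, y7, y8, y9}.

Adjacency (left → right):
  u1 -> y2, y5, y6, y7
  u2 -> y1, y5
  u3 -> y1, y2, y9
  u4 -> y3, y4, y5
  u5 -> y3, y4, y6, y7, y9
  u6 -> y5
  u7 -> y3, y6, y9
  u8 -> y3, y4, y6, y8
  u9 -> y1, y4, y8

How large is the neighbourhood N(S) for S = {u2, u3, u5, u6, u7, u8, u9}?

The union of neighbours of {u2, u3, u5, u6, u7, u8, u9} is {y1, y2, y3, y4, y5, y6, y7, y8, y9}, which has 9 elements.
Since |N(S)| = 9 ≥ |S| = 7, Hall's condition holds for this subset.

9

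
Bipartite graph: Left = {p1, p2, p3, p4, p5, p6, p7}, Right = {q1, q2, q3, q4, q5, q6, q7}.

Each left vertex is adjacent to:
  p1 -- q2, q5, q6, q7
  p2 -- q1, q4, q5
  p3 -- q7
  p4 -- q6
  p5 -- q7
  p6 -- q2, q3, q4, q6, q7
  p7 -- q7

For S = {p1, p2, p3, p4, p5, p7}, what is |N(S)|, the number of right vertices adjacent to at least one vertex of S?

6

The union of neighbours of {p1, p2, p3, p4, p5, p7} is {q1, q2, q4, q5, q6, q7}, which has 6 elements.
Since |N(S)| = 6 ≥ |S| = 6, Hall's condition holds for this subset.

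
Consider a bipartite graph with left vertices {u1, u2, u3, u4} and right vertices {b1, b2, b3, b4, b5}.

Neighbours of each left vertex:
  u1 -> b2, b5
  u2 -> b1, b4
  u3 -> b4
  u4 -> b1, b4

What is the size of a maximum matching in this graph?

3

For example, pair u1–b5, u2–b1, u3–b4.
The set {u2, u3, u4} has only 2 neighbours ({b1, b4}), so by Hall's theorem at most 3 of the 4 left vertices can be matched.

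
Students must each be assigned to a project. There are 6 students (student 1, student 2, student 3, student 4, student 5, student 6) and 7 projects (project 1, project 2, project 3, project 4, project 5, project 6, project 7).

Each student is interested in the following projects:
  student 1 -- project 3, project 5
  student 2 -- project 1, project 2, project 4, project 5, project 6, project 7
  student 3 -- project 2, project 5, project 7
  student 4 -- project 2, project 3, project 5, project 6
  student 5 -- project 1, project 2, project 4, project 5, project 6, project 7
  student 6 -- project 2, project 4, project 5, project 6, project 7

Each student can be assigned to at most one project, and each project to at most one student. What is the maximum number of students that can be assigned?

6

For example, pair student 1→project 3, student 2→project 4, student 3→project 5, student 4→project 6, student 5→project 2, student 6→project 7.
This saturates every student, so 6 is the maximum.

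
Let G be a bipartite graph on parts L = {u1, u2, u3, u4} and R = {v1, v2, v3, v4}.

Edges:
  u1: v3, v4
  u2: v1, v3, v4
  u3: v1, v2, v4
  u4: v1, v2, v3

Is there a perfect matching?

Yes

A valid assignment of size 4: u1-v3, u2-v4, u3-v1, u4-v2.
Every left vertex is matched, so this is a perfect matching.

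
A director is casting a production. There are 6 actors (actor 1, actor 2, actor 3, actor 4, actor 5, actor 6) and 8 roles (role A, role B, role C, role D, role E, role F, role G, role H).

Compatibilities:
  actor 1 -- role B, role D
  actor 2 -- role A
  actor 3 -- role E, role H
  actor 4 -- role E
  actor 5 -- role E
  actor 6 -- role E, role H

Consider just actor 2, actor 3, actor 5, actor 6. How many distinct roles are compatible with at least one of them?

3

The union of neighbours of {actor 2, actor 3, actor 5, actor 6} is {role A, role E, role H}, which has 3 elements.
Since |N(S)| = 3 < |S| = 4, Hall's condition fails for this subset.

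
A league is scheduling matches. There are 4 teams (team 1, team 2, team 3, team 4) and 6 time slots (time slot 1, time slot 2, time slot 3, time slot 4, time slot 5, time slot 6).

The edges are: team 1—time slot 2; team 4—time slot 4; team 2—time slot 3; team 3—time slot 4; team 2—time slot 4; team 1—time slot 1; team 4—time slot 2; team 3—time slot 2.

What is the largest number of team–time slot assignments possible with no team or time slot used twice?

A valid assignment of size 4: team 1-time slot 1, team 2-time slot 3, team 3-time slot 2, team 4-time slot 4.
This saturates every team, so 4 is the maximum.

4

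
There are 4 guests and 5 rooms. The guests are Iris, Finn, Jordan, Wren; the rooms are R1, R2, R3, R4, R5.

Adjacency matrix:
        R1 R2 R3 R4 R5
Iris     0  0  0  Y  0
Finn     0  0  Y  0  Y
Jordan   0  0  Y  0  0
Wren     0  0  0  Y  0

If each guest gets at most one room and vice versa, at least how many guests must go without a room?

1

One maximum matching: Iris–R4, Finn–R5, Jordan–R3.
The set {Iris, Wren} has only 1 neighbour ({R4}), so by Hall's theorem at most 3 of the 4 guests can be matched.
That matches 3 of the 4, leaving 1 unmatched; no matching can do better.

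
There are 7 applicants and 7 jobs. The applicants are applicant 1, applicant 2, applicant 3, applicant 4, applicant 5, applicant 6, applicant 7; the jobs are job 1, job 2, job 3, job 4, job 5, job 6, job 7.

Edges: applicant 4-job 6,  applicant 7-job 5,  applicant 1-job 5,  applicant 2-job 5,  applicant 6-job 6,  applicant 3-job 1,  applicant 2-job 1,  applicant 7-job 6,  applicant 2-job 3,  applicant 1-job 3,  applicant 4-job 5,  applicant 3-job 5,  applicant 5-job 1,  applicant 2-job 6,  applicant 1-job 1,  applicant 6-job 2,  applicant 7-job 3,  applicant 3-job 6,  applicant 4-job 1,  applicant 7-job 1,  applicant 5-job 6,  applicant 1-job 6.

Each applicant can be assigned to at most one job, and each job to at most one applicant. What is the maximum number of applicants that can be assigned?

5

A valid assignment of size 5: applicant 1–job 3, applicant 2–job 5, applicant 3–job 1, applicant 4–job 6, applicant 6–job 2.
The set {applicant 1, applicant 2, applicant 3, applicant 4, applicant 5, applicant 7} has only 4 neighbours ({job 1, job 3, job 5, job 6}), so by Hall's theorem at most 5 of the 7 applicants can be matched.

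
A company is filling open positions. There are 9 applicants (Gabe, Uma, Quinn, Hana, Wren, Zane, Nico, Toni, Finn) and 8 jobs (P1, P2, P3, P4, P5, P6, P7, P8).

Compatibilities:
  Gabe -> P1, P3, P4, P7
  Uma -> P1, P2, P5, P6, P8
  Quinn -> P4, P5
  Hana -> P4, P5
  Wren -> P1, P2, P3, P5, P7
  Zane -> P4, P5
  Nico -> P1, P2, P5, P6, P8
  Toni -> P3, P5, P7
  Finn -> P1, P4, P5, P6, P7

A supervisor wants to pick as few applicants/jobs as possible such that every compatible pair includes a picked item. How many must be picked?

8

A maximum matching has 8 edges (e.g. Gabe–P7, Uma–P6, Quinn–P4, Hana–P5, Wren–P2, Nico–P8, Toni–P3, Finn–P1).
By König's theorem the minimum vertex cover has the same size. One such cover is {Gabe, Uma, Wren, Nico, Toni, Finn, P4, P5}.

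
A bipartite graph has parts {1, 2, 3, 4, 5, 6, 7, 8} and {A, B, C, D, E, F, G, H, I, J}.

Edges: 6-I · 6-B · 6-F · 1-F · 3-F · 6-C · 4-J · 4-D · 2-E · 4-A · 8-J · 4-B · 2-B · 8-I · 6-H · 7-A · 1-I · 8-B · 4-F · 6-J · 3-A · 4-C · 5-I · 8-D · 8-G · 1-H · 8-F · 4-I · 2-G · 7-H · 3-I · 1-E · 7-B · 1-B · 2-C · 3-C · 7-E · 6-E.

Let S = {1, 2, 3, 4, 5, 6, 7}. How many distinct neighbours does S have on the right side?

10

The union of neighbours of {1, 2, 3, 4, 5, 6, 7} is {A, B, C, D, E, F, G, H, I, J}, which has 10 elements.
Since |N(S)| = 10 ≥ |S| = 7, Hall's condition holds for this subset.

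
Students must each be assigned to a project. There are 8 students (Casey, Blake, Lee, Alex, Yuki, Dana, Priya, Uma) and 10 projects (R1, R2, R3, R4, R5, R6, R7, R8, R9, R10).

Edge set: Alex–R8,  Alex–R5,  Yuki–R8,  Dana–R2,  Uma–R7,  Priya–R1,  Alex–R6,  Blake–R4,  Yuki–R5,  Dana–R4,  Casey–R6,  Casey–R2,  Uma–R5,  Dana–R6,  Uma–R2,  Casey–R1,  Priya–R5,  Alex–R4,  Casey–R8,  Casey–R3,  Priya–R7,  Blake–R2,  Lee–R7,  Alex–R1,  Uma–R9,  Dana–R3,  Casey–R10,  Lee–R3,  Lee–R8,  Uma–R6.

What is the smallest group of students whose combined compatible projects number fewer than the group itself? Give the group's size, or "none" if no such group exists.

A matching saturating every student exists, for instance Casey→R6, Blake→R2, Lee→R8, Alex→R4, Yuki→R5, Dana→R3, Priya→R7, Uma→R9.
By Hall's marriage theorem, this means |N(S)| ≥ |S| for every subset S, so no violating subset exists.

none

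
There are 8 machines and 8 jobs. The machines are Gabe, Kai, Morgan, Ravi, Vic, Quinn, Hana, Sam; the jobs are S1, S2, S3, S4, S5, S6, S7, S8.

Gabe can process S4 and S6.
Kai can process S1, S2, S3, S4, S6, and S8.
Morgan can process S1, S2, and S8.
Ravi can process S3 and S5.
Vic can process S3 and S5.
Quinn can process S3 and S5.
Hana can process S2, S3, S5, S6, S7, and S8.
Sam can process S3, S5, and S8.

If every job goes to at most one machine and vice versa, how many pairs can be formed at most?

7

One maximum matching: Gabe-S4, Kai-S6, Morgan-S2, Ravi-S5, Vic-S3, Hana-S7, Sam-S8.
The set {Ravi, Vic, Quinn} has only 2 neighbours ({S3, S5}), so by Hall's theorem at most 7 of the 8 machines can be matched.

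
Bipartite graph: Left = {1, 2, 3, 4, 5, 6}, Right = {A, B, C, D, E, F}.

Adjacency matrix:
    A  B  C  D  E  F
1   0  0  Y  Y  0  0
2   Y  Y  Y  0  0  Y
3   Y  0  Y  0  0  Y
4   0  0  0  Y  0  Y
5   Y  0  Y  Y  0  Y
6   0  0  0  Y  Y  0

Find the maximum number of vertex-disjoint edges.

For example, pair 1→C, 2→B, 3→A, 4→D, 5→F, 6→E.
This saturates every left vertex, so 6 is the maximum.

6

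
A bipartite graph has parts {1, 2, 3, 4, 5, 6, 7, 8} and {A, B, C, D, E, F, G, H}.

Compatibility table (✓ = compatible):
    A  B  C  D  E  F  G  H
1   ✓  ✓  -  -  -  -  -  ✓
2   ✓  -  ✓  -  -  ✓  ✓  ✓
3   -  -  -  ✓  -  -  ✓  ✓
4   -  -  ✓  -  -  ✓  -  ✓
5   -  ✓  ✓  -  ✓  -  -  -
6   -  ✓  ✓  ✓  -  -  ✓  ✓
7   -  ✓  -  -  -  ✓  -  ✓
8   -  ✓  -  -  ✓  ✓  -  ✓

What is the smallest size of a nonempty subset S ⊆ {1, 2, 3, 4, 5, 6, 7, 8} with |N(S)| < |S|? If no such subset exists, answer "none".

A matching saturating every left vertex exists, for instance 1→B, 2→A, 3→D, 4→C, 5→E, 6→G, 7→F, 8→H.
By Hall's marriage theorem, this means |N(S)| ≥ |S| for every subset S, so no violating subset exists.

none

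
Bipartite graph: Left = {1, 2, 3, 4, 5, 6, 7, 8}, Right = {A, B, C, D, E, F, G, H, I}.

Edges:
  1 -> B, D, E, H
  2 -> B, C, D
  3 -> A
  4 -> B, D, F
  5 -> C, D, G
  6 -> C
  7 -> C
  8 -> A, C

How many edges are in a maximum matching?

For example, pair 1→E, 2→B, 3→A, 4→F, 5→G, 6→C.
The set {3, 6, 7, 8} has only 2 neighbours ({A, C}), so by Hall's theorem at most 6 of the 8 left vertices can be matched.

6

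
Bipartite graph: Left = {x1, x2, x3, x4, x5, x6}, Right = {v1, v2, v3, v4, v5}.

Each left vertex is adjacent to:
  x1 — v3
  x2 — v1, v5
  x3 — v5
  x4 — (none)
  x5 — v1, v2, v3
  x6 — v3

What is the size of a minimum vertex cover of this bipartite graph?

A maximum matching has 4 edges (e.g. x1–v3, x2–v1, x3–v5, x5–v2).
By König's theorem the minimum vertex cover has the same size. One such cover is {x2, x3, x5, v3}.

4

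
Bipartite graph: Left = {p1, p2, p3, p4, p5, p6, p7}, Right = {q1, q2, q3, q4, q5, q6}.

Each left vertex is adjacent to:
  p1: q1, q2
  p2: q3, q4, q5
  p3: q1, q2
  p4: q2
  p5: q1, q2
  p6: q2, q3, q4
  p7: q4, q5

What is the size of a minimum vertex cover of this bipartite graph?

5

{p2, p6, p7, q1, q2} is a vertex cover of size 5: every edge has an endpoint in this set.
No smaller cover exists because p1–q1, p2–q4, p3–q2, p6–q3, p7–q5 is a matching of size 5, and a cover must include an endpoint of each of these disjoint edges (König's theorem).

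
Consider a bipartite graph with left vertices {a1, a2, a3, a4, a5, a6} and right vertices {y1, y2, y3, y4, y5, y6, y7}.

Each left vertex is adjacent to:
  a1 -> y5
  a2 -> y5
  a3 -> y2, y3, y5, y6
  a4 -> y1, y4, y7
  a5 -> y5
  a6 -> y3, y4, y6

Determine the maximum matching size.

One maximum matching: a1-y5, a3-y2, a4-y7, a6-y3.
The set {a1, a2, a5} has only 1 neighbour ({y5}), so by Hall's theorem at most 4 of the 6 left vertices can be matched.

4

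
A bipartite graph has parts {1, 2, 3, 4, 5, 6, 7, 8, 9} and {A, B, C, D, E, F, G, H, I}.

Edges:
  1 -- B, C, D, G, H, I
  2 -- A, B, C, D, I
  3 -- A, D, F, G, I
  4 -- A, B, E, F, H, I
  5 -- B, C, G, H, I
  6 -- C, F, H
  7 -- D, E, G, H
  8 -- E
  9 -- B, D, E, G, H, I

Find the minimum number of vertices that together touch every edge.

9

A maximum matching has 9 edges (e.g. 1–I, 2–B, 3–F, 4–A, 5–H, 6–C, 7–D, 8–E, 9–G).
By König's theorem the minimum vertex cover has the same size. One such cover is {1, 2, 3, 4, 5, 6, 7, 8, 9}.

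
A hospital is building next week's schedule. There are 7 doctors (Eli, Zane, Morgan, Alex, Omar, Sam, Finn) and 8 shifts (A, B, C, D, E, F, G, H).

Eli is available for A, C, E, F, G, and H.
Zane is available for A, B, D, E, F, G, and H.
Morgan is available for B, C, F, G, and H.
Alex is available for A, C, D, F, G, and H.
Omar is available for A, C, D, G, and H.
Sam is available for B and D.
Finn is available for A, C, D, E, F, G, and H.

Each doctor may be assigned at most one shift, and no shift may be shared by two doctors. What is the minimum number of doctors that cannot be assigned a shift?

0

One maximum matching: Eli–E, Zane–F, Morgan–H, Alex–A, Omar–D, Sam–B, Finn–G.
All 7 doctors are matched, so no larger matching exists.
That matches 7 of the 7, leaving 0 unmatched; no matching can do better.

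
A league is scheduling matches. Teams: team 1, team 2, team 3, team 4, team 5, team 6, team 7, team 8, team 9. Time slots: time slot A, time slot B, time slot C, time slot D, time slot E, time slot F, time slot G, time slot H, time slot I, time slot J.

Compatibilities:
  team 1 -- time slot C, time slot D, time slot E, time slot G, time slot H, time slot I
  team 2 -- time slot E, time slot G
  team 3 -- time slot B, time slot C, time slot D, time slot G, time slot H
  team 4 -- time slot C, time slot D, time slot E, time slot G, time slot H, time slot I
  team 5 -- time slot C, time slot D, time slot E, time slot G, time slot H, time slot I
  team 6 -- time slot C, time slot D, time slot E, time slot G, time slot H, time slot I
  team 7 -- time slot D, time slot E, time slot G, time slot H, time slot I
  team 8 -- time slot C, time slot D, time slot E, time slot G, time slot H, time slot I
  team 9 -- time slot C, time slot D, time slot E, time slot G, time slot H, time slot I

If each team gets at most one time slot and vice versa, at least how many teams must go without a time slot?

2

One maximum matching: team 1–time slot I, team 2–time slot G, team 3–time slot B, team 4–time slot D, team 5–time slot C, team 6–time slot H, team 7–time slot E.
The set {team 1, team 2, team 4, team 5, team 6, team 7, team 8, team 9} has only 6 neighbours ({time slot C, time slot D, time slot E, time slot G, time slot H, time slot I}), so by Hall's theorem at most 7 of the 9 teams can be matched.
That matches 7 of the 9, leaving 2 unmatched; no matching can do better.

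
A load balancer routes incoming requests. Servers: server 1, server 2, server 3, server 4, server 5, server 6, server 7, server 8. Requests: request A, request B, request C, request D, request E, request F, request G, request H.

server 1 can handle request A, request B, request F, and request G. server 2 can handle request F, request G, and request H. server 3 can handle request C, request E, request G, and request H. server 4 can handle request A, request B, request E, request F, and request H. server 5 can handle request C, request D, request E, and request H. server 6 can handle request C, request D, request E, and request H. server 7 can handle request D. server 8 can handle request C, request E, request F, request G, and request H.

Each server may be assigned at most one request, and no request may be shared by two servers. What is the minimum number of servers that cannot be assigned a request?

One maximum matching: server 1→request A, server 2→request F, server 3→request G, server 4→request B, server 5→request H, server 6→request C, server 7→request D, server 8→request E.
This saturates every server, so 8 is the maximum.
That matches 8 of the 8, leaving 0 unmatched; no matching can do better.

0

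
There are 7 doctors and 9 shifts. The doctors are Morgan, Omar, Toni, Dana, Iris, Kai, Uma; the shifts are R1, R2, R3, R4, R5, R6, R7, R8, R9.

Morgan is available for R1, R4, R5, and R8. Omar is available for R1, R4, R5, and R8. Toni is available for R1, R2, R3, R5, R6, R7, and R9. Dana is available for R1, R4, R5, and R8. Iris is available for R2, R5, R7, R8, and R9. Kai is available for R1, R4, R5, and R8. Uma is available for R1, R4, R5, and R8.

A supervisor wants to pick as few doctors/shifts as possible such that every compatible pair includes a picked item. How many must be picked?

6

{Toni, Iris, R1, R4, R5, R8} is a vertex cover of size 6: every edge has an endpoint in this set.
No smaller cover exists because Morgan–R1, Omar–R5, Toni–R6, Dana–R4, Iris–R9, Kai–R8 is a matching of size 6, and a cover must include an endpoint of each of these disjoint edges (König's theorem).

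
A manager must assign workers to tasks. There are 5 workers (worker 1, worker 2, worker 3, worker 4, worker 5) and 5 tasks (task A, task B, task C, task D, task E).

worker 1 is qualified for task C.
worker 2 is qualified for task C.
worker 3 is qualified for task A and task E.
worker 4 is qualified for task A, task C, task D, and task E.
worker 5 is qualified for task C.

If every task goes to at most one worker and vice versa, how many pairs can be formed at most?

For example, pair worker 1-task C, worker 3-task A, worker 4-task E.
The set {worker 1, worker 2, worker 5} has only 1 neighbour ({task C}), so by Hall's theorem at most 3 of the 5 workers can be matched.

3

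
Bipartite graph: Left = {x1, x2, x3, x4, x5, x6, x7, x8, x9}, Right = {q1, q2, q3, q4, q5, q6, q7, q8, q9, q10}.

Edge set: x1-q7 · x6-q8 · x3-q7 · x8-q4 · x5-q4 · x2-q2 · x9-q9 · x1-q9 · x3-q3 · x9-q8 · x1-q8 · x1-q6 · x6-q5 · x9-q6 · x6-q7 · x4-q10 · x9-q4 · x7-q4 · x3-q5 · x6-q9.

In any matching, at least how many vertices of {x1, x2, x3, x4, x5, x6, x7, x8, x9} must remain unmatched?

2

One maximum matching: x1–q9, x2–q2, x3–q7, x4–q10, x5–q4, x6–q5, x9–q8.
The set {x5, x7, x8} has only 1 neighbour ({q4}), so by Hall's theorem at most 7 of the 9 left vertices can be matched.
That matches 7 of the 9, leaving 2 unmatched; no matching can do better.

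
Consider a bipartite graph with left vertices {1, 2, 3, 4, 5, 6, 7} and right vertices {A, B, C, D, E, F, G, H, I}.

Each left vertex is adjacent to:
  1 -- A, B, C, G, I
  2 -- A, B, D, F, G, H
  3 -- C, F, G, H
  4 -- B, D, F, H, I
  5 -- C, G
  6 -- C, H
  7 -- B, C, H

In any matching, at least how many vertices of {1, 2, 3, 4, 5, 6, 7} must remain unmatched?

0

A valid assignment of size 7: 1–G, 2–A, 3–F, 4–D, 5–C, 6–H, 7–B.
All 7 left vertices are matched, so no larger matching exists.
That matches 7 of the 7, leaving 0 unmatched; no matching can do better.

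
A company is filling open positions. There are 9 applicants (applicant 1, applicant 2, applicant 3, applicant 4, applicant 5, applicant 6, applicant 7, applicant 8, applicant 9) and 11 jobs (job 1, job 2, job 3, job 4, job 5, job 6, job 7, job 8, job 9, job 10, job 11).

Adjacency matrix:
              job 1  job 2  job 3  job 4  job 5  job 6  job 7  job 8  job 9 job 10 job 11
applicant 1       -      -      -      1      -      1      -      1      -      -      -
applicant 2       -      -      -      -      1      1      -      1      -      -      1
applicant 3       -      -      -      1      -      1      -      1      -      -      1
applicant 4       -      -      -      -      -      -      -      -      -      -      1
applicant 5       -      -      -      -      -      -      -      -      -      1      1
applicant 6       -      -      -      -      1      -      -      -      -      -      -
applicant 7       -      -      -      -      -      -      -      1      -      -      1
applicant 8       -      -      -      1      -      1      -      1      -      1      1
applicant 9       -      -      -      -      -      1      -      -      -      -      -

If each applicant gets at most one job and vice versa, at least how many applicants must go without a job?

A valid assignment of size 6: applicant 1→job 8, applicant 2→job 6, applicant 3→job 4, applicant 4→job 11, applicant 5→job 10, applicant 6→job 5.
The set {applicant 1, applicant 2, applicant 3, applicant 4, applicant 5, applicant 6, applicant 7, applicant 8, applicant 9} has only 6 neighbours ({job 10, job 11, job 4, job 5, job 6, job 8}), so by Hall's theorem at most 6 of the 9 applicants can be matched.
That matches 6 of the 9, leaving 3 unmatched; no matching can do better.

3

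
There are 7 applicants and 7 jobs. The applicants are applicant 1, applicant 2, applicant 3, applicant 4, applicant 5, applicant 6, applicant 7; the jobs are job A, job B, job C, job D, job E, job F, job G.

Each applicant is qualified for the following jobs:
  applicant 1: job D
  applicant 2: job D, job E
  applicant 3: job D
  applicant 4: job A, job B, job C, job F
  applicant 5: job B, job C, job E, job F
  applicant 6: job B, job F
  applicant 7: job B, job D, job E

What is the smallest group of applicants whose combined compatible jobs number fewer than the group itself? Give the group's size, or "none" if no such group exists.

Take S = {applicant 1, applicant 3}. Its neighbourhood is {job D}, so |N(S)| = 1 < |S| = 2.
No single vertex violates Hall's condition since each has at least one neighbour, so 2 is the minimum.

2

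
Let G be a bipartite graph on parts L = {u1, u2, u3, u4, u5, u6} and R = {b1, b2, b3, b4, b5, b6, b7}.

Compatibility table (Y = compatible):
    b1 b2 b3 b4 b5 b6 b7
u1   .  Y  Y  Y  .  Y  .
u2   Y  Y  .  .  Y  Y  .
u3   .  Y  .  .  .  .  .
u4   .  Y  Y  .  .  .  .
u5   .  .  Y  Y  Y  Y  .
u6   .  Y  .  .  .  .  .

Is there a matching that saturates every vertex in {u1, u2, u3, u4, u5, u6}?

No

The set {u3, u6} has only 1 neighbour ({b2}), so by Hall's theorem at most 5 of the 6 left vertices can be matched.
Hence no matching covers every left vertex.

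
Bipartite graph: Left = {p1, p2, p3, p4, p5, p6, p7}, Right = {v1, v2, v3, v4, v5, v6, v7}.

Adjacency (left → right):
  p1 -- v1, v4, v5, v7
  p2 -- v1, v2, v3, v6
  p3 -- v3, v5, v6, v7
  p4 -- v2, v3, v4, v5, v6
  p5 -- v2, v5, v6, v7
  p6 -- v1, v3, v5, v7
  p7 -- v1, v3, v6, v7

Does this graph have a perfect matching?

Yes

One maximum matching: p1-v7, p2-v1, p3-v5, p4-v4, p5-v2, p6-v3, p7-v6.
All 7 left vertices are covered.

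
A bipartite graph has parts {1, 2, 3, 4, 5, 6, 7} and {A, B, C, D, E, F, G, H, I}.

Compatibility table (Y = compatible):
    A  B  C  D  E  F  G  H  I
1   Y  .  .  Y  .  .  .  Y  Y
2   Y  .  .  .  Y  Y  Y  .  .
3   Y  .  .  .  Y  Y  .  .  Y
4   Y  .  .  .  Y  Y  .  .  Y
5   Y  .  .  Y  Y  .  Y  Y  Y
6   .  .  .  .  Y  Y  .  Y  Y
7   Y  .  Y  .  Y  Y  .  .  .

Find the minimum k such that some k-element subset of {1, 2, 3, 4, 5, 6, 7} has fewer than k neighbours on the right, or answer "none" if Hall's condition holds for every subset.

A matching saturating every left vertex exists, for instance 1→D, 2→G, 3→I, 4→F, 5→A, 6→H, 7→E.
By Hall's marriage theorem, this means |N(S)| ≥ |S| for every subset S, so no violating subset exists.

none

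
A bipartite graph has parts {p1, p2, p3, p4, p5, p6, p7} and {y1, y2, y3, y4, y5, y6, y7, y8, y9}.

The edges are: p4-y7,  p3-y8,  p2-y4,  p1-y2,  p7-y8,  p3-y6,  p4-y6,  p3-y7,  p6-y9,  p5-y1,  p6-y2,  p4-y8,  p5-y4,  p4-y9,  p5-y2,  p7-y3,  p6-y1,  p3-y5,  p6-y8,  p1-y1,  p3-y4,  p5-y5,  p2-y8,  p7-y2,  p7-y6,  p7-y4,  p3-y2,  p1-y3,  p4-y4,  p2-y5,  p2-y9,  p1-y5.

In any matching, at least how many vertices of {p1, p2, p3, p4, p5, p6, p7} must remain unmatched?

One maximum matching: p1→y3, p2→y8, p3→y7, p4→y9, p5→y2, p6→y1, p7→y6.
All 7 left vertices are matched, so no larger matching exists.
That matches 7 of the 7, leaving 0 unmatched; no matching can do better.

0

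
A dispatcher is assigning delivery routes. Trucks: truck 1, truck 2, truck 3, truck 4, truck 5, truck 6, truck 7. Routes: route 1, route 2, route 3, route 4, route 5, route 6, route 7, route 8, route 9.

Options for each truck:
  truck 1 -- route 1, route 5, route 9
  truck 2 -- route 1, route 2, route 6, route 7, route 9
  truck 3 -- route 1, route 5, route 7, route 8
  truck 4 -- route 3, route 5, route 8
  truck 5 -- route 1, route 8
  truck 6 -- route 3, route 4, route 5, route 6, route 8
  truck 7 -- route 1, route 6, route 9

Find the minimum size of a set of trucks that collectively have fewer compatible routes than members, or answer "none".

none

A matching saturating every truck exists, for instance truck 1→route 1, truck 2→route 2, truck 3→route 7, truck 4→route 3, truck 5→route 8, truck 6→route 4, truck 7→route 9.
By Hall's marriage theorem, this means |N(S)| ≥ |S| for every subset S, so no violating subset exists.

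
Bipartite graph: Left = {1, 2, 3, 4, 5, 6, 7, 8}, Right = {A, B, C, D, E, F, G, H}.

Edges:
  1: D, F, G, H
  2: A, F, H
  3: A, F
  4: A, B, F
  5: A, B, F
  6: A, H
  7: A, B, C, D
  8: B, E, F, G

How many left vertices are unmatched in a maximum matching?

One maximum matching: 1–D, 2–H, 3–A, 4–F, 5–B, 7–C, 8–E.
The set {2, 3, 4, 5, 6} has only 4 neighbours ({A, B, F, H}), so by Hall's theorem at most 7 of the 8 left vertices can be matched.
That matches 7 of the 8, leaving 1 unmatched; no matching can do better.

1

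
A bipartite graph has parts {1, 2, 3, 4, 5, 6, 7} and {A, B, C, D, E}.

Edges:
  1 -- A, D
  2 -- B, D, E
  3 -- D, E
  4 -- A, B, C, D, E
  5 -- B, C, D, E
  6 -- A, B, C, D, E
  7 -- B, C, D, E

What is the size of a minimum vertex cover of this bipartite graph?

5

The 5 edges 1–A, 2–E, 3–D, 4–C, 5–B form a matching, so any vertex cover needs at least 5 vertices (one per matched edge).
Conversely {A, B, C, D, E} meets every edge and has exactly 5 vertices, so 5 is optimal.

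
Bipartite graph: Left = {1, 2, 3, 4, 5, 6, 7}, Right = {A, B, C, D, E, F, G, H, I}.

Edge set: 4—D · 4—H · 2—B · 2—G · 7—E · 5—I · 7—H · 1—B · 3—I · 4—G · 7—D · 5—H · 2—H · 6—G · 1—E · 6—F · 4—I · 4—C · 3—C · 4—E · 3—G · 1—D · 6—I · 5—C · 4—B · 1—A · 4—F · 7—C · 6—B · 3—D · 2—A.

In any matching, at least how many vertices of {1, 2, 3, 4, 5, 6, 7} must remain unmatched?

For example, pair 1→B, 2→A, 3→C, 4→G, 5→H, 6→F, 7→E.
This saturates every left vertex, so 7 is the maximum.
That matches 7 of the 7, leaving 0 unmatched; no matching can do better.

0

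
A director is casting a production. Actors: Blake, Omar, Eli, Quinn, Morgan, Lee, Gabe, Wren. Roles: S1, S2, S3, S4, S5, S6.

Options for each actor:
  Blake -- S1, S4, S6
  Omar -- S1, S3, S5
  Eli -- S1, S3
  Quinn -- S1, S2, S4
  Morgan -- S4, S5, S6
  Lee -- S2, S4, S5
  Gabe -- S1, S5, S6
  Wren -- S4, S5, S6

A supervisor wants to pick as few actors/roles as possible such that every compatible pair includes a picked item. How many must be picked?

A maximum matching has 6 edges (e.g. Blake–S1, Omar–S5, Eli–S3, Quinn–S4, Morgan–S6, Lee–S2).
By König's theorem the minimum vertex cover has the same size. One such cover is {S1, S2, S3, S4, S5, S6}.

6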